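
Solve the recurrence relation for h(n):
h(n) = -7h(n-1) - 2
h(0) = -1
First-order linear non-homogeneous.
Homogeneous solution: h_h(n) = A·(-7)^n.
Try constant particular solution h_p = K: K = -7K - 2 ⇒ K = - \frac{1}{4}.
General: h(n) = A·(-7)^n - \frac{1}{4}.
Apply h(0) = -1: A - \frac{1}{4} = -1 ⇒ A = - \frac{3}{4}.
So h(n) = - \frac{3 \left(-7\right)^{n}}{4} - \frac{1}{4}.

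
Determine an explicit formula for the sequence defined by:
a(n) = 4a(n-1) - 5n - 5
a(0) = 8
First-order linear with linear forcing.
Homogeneous solution: a_h(n) = A·(4)^n.
Try particular a_p(n) = pn + q. Substituting:
  pn + q = 4(p(n-1) + q) - 5n - 5.
Matching the n-coefficient: p = 4p - 5 ⇒ p = \frac{5}{3}.
Matching constants: q = -4p + 4q - 5 ⇒ q = \frac{35}{9}.
General: a(n) = A·(4)^n + \frac{5 n}{3} + \frac{35}{9}.
Apply a(0) = 8: A + \frac{35}{9} = 8 ⇒ A = \frac{37}{9}.
So a(n) = \frac{37 \cdot 4^{n}}{9} + \frac{5 n}{3} + \frac{35}{9}.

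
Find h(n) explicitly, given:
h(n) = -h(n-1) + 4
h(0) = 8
First-order linear non-homogeneous.
Homogeneous solution: h_h(n) = A·(-1)^n.
Try constant particular solution h_p = K: K = -K + 4 ⇒ K = 2.
General: h(n) = A·(-1)^n + 2.
Apply h(0) = 8: A + 2 = 8 ⇒ A = 6.
So h(n) = 6 \left(-1\right)^{n} + 2.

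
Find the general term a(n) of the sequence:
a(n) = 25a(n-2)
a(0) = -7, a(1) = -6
Characteristic equation: x² - 25 = 0, which factors as (x - (-5))(x - (5)) = 0.
Roots r₁ = -5, r₂ = 5 (distinct).
General solution: a(n) = A·(-5)^n + B·(5)^n.
From a(0) = -7: A + B = -7.
From a(1) = -6: -5A + 5B = -6.
Solving: A = - \frac{29}{10}, B = - \frac{41}{10}.
So a(n) = - \frac{29 \left(-5\right)^{n}}{10} - \frac{41 \cdot 5^{n}}{10}.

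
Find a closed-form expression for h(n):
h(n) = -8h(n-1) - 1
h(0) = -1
First-order linear non-homogeneous.
Homogeneous solution: h_h(n) = A·(-8)^n.
Try constant particular solution h_p = K: K = -8K - 1 ⇒ K = - \frac{1}{9}.
General: h(n) = A·(-8)^n - \frac{1}{9}.
Apply h(0) = -1: A - \frac{1}{9} = -1 ⇒ A = - \frac{8}{9}.
So h(n) = - \frac{8 \left(-8\right)^{n}}{9} - \frac{1}{9}.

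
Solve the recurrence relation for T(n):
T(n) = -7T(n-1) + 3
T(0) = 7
First-order linear non-homogeneous.
Homogeneous solution: T_h(n) = A·(-7)^n.
Try constant particular solution T_p = K: K = -7K + 3 ⇒ K = \frac{3}{8}.
General: T(n) = A·(-7)^n + \frac{3}{8}.
Apply T(0) = 7: A + \frac{3}{8} = 7 ⇒ A = \frac{53}{8}.
So T(n) = \frac{53 \left(-7\right)^{n}}{8} + \frac{3}{8}.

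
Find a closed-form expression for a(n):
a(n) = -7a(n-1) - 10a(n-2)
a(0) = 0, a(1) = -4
Characteristic equation: x² + 7x + 10 = 0, which factors as (x - (-5))(x - (-2)) = 0.
Roots r₁ = -5, r₂ = -2 (distinct).
General solution: a(n) = A·(-5)^n + B·(-2)^n.
From a(0) = 0: A + B = 0.
From a(1) = -4: -5A - 2B = -4.
Solving: A = \frac{4}{3}, B = - \frac{4}{3}.
So a(n) = - \frac{4 \left(-2\right)^{n}}{3} + \frac{4 \left(-5\right)^{n}}{3}.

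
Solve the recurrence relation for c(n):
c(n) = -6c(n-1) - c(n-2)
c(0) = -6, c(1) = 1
Characteristic equation: x² + 6x + 1 = 0.
Discriminant Δ = (-6)² + 4·(-1) = 32.
Roots r₁,₂ = (-6 ± √32)/2, so r₁ = -3 + 2 \sqrt{2}, r₂ = -3 - 2 \sqrt{2}.
General solution: c(n) = A·r₁^n + B·r₂^n.
From the initial conditions, A + B = -6 and r₁A + r₂B = 1.
Since r₁ - r₂ = √32: A = (1 - (-6)r₂)/√32 = - \frac{17 \sqrt{2}}{8} - 3, and B = -6 - A = -3 + \frac{17 \sqrt{2}}{8}.
So c(n) = \left(- \frac{17 \sqrt{2}}{8} - 3\right)\left(-3 + 2 \sqrt{2}\right)^n + \left(-3 + \frac{17 \sqrt{2}}{8}\right)\left(-3 - 2 \sqrt{2}\right)^n.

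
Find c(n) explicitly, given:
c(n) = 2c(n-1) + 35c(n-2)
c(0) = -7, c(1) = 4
Characteristic equation: x² - 2x - 35 = 0, which factors as (x - (-5))(x - (7)) = 0.
Roots r₁ = -5, r₂ = 7 (distinct).
General solution: c(n) = A·(-5)^n + B·(7)^n.
From c(0) = -7: A + B = -7.
From c(1) = 4: -5A + 7B = 4.
Solving: A = - \frac{53}{12}, B = - \frac{31}{12}.
So c(n) = - \frac{53 \left(-5\right)^{n}}{12} - \frac{31 \cdot 7^{n}}{12}.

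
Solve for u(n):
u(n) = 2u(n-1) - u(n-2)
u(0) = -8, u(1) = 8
Characteristic equation: x² - 2x + 1 = 0, which is (x - (1))².
Repeated root r = 1.
General solution: u(n) = (A + Bn)·(1)^n.
From u(0) = -8: A = -8.
From u(1) = 8: (A + B)·(1) = 8 ⇒ B = 16.
So u(n) = \left(16 n - 8\right) \cdot (1)^n.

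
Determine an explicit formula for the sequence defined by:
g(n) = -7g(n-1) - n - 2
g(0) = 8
First-order linear with linear forcing.
Homogeneous solution: g_h(n) = A·(-7)^n.
Try particular g_p(n) = pn + q. Substituting:
  pn + q = -7(p(n-1) + q) - n - 2.
Matching the n-coefficient: p = -7p - 1 ⇒ p = - \frac{1}{8}.
Matching constants: q = 7p - 7q - 2 ⇒ q = - \frac{23}{64}.
General: g(n) = A·(-7)^n - \frac{n}{8} - \frac{23}{64}.
Apply g(0) = 8: A - \frac{23}{64} = 8 ⇒ A = \frac{535}{64}.
So g(n) = \frac{535 \left(-7\right)^{n}}{64} - \frac{n}{8} - \frac{23}{64}.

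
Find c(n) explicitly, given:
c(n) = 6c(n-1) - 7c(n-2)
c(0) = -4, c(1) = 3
Characteristic equation: x² - 6x + 7 = 0.
Discriminant Δ = (6)² + 4·(-7) = 8.
Roots r₁,₂ = (6 ± √8)/2, so r₁ = \sqrt{2} + 3, r₂ = 3 - \sqrt{2}.
General solution: c(n) = A·r₁^n + B·r₂^n.
From the initial conditions, A + B = -4 and r₁A + r₂B = 3.
Since r₁ - r₂ = √8: A = (3 - (-4)r₂)/√8 = -2 + \frac{15 \sqrt{2}}{4}, and B = -4 - A = - \frac{15 \sqrt{2}}{4} - 2.
So c(n) = \left(-2 + \frac{15 \sqrt{2}}{4}\right)\left(\sqrt{2} + 3\right)^n + \left(- \frac{15 \sqrt{2}}{4} - 2\right)\left(3 - \sqrt{2}\right)^n.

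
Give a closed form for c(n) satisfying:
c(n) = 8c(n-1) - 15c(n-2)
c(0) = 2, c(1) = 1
Characteristic equation: x² - 8x + 15 = 0, which factors as (x - (5))(x - (3)) = 0.
Roots r₁ = 5, r₂ = 3 (distinct).
General solution: c(n) = A·(5)^n + B·(3)^n.
From c(0) = 2: A + B = 2.
From c(1) = 1: 5A + 3B = 1.
Solving: A = - \frac{5}{2}, B = \frac{9}{2}.
So c(n) = \frac{9 \cdot 3^{n}}{2} - \frac{5 \cdot 5^{n}}{2}.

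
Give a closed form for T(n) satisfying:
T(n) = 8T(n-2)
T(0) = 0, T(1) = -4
Characteristic equation: x² - 8 = 0.
Discriminant Δ = (0)² + 4·(8) = 32.
Roots r₁,₂ = (0 ± √32)/2, so r₁ = 2 \sqrt{2}, r₂ = - 2 \sqrt{2}.
General solution: T(n) = A·r₁^n + B·r₂^n.
From the initial conditions, A + B = 0 and r₁A + r₂B = -4.
Since r₁ - r₂ = √32: A = (-4 - (0)r₂)/√32 = - \frac{\sqrt{2}}{2}, and B = 0 - A = \frac{\sqrt{2}}{2}.
So T(n) = \left(- \frac{\sqrt{2}}{2}\right)\left(2 \sqrt{2}\right)^n + \left(\frac{\sqrt{2}}{2}\right)\left(- 2 \sqrt{2}\right)^n.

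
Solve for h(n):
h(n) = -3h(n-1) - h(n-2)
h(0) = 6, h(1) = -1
Characteristic equation: x² + 3x + 1 = 0.
Discriminant Δ = (-3)² + 4·(-1) = 5.
Roots r₁,₂ = (-3 ± √5)/2, so r₁ = - \frac{3}{2} + \frac{\sqrt{5}}{2}, r₂ = - \frac{3}{2} - \frac{\sqrt{5}}{2}.
General solution: h(n) = A·r₁^n + B·r₂^n.
From the initial conditions, A + B = 6 and r₁A + r₂B = -1.
Since r₁ - r₂ = √5: A = (-1 - (6)r₂)/√5 = 3 + \frac{8 \sqrt{5}}{5}, and B = 6 - A = 3 - \frac{8 \sqrt{5}}{5}.
So h(n) = \left(3 + \frac{8 \sqrt{5}}{5}\right)\left(- \frac{3}{2} + \frac{\sqrt{5}}{2}\right)^n + \left(3 - \frac{8 \sqrt{5}}{5}\right)\left(- \frac{3}{2} - \frac{\sqrt{5}}{2}\right)^n.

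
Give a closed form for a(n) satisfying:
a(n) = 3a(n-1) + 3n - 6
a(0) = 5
First-order linear with linear forcing.
Homogeneous solution: a_h(n) = A·(3)^n.
Try particular a_p(n) = pn + q. Substituting:
  pn + q = 3(p(n-1) + q) + 3n - 6.
Matching the n-coefficient: p = 3p + 3 ⇒ p = - \frac{3}{2}.
Matching constants: q = -3p + 3q - 6 ⇒ q = \frac{3}{4}.
General: a(n) = A·(3)^n - \frac{3 n}{2} + \frac{3}{4}.
Apply a(0) = 5: A + \frac{3}{4} = 5 ⇒ A = \frac{17}{4}.
So a(n) = \frac{17 \cdot 3^{n}}{4} - \frac{3 n}{2} + \frac{3}{4}.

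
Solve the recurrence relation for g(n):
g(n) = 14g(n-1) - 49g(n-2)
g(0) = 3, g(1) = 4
Characteristic equation: x² - 14x + 49 = 0, which is (x - (7))².
Repeated root r = 7.
General solution: g(n) = (A + Bn)·(7)^n.
From g(0) = 3: A = 3.
From g(1) = 4: (A + B)·(7) = 4 ⇒ B = - \frac{17}{7}.
So g(n) = \left(3 - \frac{17 n}{7}\right) \cdot (7)^n.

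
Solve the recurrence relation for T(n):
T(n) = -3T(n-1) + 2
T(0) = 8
First-order linear non-homogeneous.
Homogeneous solution: T_h(n) = A·(-3)^n.
Try constant particular solution T_p = K: K = -3K + 2 ⇒ K = \frac{1}{2}.
General: T(n) = A·(-3)^n + \frac{1}{2}.
Apply T(0) = 8: A + \frac{1}{2} = 8 ⇒ A = \frac{15}{2}.
So T(n) = \frac{15 \left(-3\right)^{n}}{2} + \frac{1}{2}.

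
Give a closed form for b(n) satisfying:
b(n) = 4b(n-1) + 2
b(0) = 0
First-order linear non-homogeneous.
Homogeneous solution: b_h(n) = A·(4)^n.
Try constant particular solution b_p = K: K = 4K + 2 ⇒ K = - \frac{2}{3}.
General: b(n) = A·(4)^n - \frac{2}{3}.
Apply b(0) = 0: A - \frac{2}{3} = 0 ⇒ A = \frac{2}{3}.
So b(n) = \frac{2 \cdot 4^{n}}{3} - \frac{2}{3}.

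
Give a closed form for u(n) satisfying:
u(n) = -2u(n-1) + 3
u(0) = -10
First-order linear non-homogeneous.
Homogeneous solution: u_h(n) = A·(-2)^n.
Try constant particular solution u_p = K: K = -2K + 3 ⇒ K = 1.
General: u(n) = A·(-2)^n + 1.
Apply u(0) = -10: A + 1 = -10 ⇒ A = -11.
So u(n) = 1 - 11 \left(-2\right)^{n}.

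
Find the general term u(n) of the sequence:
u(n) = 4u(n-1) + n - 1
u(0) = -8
First-order linear with linear forcing.
Homogeneous solution: u_h(n) = A·(4)^n.
Try particular u_p(n) = pn + q. Substituting:
  pn + q = 4(p(n-1) + q) + n - 1.
Matching the n-coefficient: p = 4p + 1 ⇒ p = - \frac{1}{3}.
Matching constants: q = -4p + 4q - 1 ⇒ q = - \frac{1}{9}.
General: u(n) = A·(4)^n - \frac{n}{3} - \frac{1}{9}.
Apply u(0) = -8: A - \frac{1}{9} = -8 ⇒ A = - \frac{71}{9}.
So u(n) = - \frac{71 \cdot 4^{n}}{9} - \frac{n}{3} - \frac{1}{9}.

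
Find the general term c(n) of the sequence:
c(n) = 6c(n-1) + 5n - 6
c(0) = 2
First-order linear with linear forcing.
Homogeneous solution: c_h(n) = A·(6)^n.
Try particular c_p(n) = pn + q. Substituting:
  pn + q = 6(p(n-1) + q) + 5n - 6.
Matching the n-coefficient: p = 6p + 5 ⇒ p = -1.
Matching constants: q = -6p + 6q - 6 ⇒ q = 0.
General: c(n) = A·(6)^n - n + 0.
Apply c(0) = 2: A + 0 = 2 ⇒ A = 2.
So c(n) = 2 \cdot 6^{n} - n.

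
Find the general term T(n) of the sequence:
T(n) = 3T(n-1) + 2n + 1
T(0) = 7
First-order linear with linear forcing.
Homogeneous solution: T_h(n) = A·(3)^n.
Try particular T_p(n) = pn + q. Substituting:
  pn + q = 3(p(n-1) + q) + 2n + 1.
Matching the n-coefficient: p = 3p + 2 ⇒ p = -1.
Matching constants: q = -3p + 3q + 1 ⇒ q = -2.
General: T(n) = A·(3)^n - n - 2.
Apply T(0) = 7: A - 2 = 7 ⇒ A = 9.
So T(n) = 9 \cdot 3^{n} - n - 2.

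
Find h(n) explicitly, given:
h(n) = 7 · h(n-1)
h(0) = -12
Pure geometric recurrence with ratio 7.
By induction h(n) = h(0) · (7)^n = - 12 \cdot 7^{n}.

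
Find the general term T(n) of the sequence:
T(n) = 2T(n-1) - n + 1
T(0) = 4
First-order linear with linear forcing.
Homogeneous solution: T_h(n) = A·(2)^n.
Try particular T_p(n) = pn + q. Substituting:
  pn + q = 2(p(n-1) + q) - n + 1.
Matching the n-coefficient: p = 2p - 1 ⇒ p = 1.
Matching constants: q = -2p + 2q + 1 ⇒ q = 1.
General: T(n) = A·(2)^n + n + 1.
Apply T(0) = 4: A + 1 = 4 ⇒ A = 3.
So T(n) = 3 \cdot 2^{n} + n + 1.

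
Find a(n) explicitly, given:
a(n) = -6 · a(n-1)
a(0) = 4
Pure geometric recurrence with ratio -6.
By induction a(n) = a(0) · (-6)^n = 4 \left(-6\right)^{n}.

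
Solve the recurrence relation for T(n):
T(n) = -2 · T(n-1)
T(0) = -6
Pure geometric recurrence with ratio -2.
By induction T(n) = T(0) · (-2)^n = - 6 \left(-2\right)^{n}.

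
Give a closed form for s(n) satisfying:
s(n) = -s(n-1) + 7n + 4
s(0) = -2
First-order linear with linear forcing.
Homogeneous solution: s_h(n) = A·(-1)^n.
Try particular s_p(n) = pn + q. Substituting:
  pn + q = -(p(n-1) + q) + 7n + 4.
Matching the n-coefficient: p = -p + 7 ⇒ p = \frac{7}{2}.
Matching constants: q = p - q + 4 ⇒ q = \frac{15}{4}.
General: s(n) = A·(-1)^n + \frac{7 n}{2} + \frac{15}{4}.
Apply s(0) = -2: A + \frac{15}{4} = -2 ⇒ A = - \frac{23}{4}.
So s(n) = - \frac{23 \left(-1\right)^{n}}{4} + \frac{7 n}{2} + \frac{15}{4}.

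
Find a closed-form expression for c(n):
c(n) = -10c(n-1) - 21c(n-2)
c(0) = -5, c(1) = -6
Characteristic equation: x² + 10x + 21 = 0, which factors as (x - (-7))(x - (-3)) = 0.
Roots r₁ = -7, r₂ = -3 (distinct).
General solution: c(n) = A·(-7)^n + B·(-3)^n.
From c(0) = -5: A + B = -5.
From c(1) = -6: -7A - 3B = -6.
Solving: A = \frac{21}{4}, B = - \frac{41}{4}.
So c(n) = - \frac{41 \left(-3\right)^{n}}{4} + \frac{21 \left(-7\right)^{n}}{4}.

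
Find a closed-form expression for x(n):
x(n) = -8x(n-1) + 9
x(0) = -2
First-order linear non-homogeneous.
Homogeneous solution: x_h(n) = A·(-8)^n.
Try constant particular solution x_p = K: K = -8K + 9 ⇒ K = 1.
General: x(n) = A·(-8)^n + 1.
Apply x(0) = -2: A + 1 = -2 ⇒ A = -3.
So x(n) = 1 - 3 \left(-8\right)^{n}.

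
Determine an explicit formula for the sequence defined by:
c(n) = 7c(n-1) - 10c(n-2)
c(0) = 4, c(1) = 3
Characteristic equation: x² - 7x + 10 = 0, which factors as (x - (2))(x - (5)) = 0.
Roots r₁ = 2, r₂ = 5 (distinct).
General solution: c(n) = A·(2)^n + B·(5)^n.
From c(0) = 4: A + B = 4.
From c(1) = 3: 2A + 5B = 3.
Solving: A = \frac{17}{3}, B = - \frac{5}{3}.
So c(n) = \frac{17 \cdot 2^{n}}{3} - \frac{5 \cdot 5^{n}}{3}.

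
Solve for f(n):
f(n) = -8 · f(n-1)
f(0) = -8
Pure geometric recurrence with ratio -8.
By induction f(n) = f(0) · (-8)^n = - 8 \left(-8\right)^{n}.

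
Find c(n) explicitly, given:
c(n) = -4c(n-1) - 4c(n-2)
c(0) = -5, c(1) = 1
Characteristic equation: x² + 4x + 4 = 0, which is (x - (-2))².
Repeated root r = -2.
General solution: c(n) = (A + Bn)·(-2)^n.
From c(0) = -5: A = -5.
From c(1) = 1: (A + B)·(-2) = 1 ⇒ B = \frac{9}{2}.
So c(n) = \left(\frac{9 n}{2} - 5\right) \cdot (-2)^n.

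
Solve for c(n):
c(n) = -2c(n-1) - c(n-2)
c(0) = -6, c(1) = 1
Characteristic equation: x² + 2x + 1 = 0, which is (x - (-1))².
Repeated root r = -1.
General solution: c(n) = (A + Bn)·(-1)^n.
From c(0) = -6: A = -6.
From c(1) = 1: (A + B)·(-1) = 1 ⇒ B = 5.
So c(n) = \left(5 n - 6\right) \cdot (-1)^n.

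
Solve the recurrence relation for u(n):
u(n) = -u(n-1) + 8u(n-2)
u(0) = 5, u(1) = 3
Characteristic equation: x² + x - 8 = 0.
Discriminant Δ = (-1)² + 4·(8) = 33.
Roots r₁,₂ = (-1 ± √33)/2, so r₁ = - \frac{1}{2} + \frac{\sqrt{33}}{2}, r₂ = - \frac{\sqrt{33}}{2} - \frac{1}{2}.
General solution: u(n) = A·r₁^n + B·r₂^n.
From the initial conditions, A + B = 5 and r₁A + r₂B = 3.
Since r₁ - r₂ = √33: A = (3 - (5)r₂)/√33 = \frac{\sqrt{33}}{6} + \frac{5}{2}, and B = 5 - A = \frac{5}{2} - \frac{\sqrt{33}}{6}.
So u(n) = \left(\frac{\sqrt{33}}{6} + \frac{5}{2}\right)\left(- \frac{1}{2} + \frac{\sqrt{33}}{2}\right)^n + \left(\frac{5}{2} - \frac{\sqrt{33}}{6}\right)\left(- \frac{\sqrt{33}}{2} - \frac{1}{2}\right)^n.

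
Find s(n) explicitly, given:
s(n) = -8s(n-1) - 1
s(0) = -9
First-order linear non-homogeneous.
Homogeneous solution: s_h(n) = A·(-8)^n.
Try constant particular solution s_p = K: K = -8K - 1 ⇒ K = - \frac{1}{9}.
General: s(n) = A·(-8)^n - \frac{1}{9}.
Apply s(0) = -9: A - \frac{1}{9} = -9 ⇒ A = - \frac{80}{9}.
So s(n) = - \frac{80 \left(-8\right)^{n}}{9} - \frac{1}{9}.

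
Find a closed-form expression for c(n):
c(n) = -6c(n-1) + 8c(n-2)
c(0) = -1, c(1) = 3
Characteristic equation: x² + 6x - 8 = 0.
Discriminant Δ = (-6)² + 4·(8) = 68.
Roots r₁,₂ = (-6 ± √68)/2, so r₁ = -3 + \sqrt{17}, r₂ = - \sqrt{17} - 3.
General solution: c(n) = A·r₁^n + B·r₂^n.
From the initial conditions, A + B = -1 and r₁A + r₂B = 3.
Since r₁ - r₂ = √68: A = (3 - (-1)r₂)/√68 = - \frac{1}{2}, and B = -1 - A = - \frac{1}{2}.
So c(n) = \left(- \frac{1}{2}\right)\left(-3 + \sqrt{17}\right)^n + \left(- \frac{1}{2}\right)\left(- \sqrt{17} - 3\right)^n.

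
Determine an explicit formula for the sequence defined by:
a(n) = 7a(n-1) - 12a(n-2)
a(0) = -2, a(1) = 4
Characteristic equation: x² - 7x + 12 = 0, which factors as (x - (4))(x - (3)) = 0.
Roots r₁ = 4, r₂ = 3 (distinct).
General solution: a(n) = A·(4)^n + B·(3)^n.
From a(0) = -2: A + B = -2.
From a(1) = 4: 4A + 3B = 4.
Solving: A = 10, B = -12.
So a(n) = - 12 \cdot 3^{n} + 10 \cdot 4^{n}.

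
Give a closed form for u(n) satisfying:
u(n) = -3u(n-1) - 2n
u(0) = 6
First-order linear with linear forcing.
Homogeneous solution: u_h(n) = A·(-3)^n.
Try particular u_p(n) = pn + q. Substituting:
  pn + q = -3(p(n-1) + q) - 2n.
Matching the n-coefficient: p = -3p - 2 ⇒ p = - \frac{1}{2}.
Matching constants: q = 3p - 3q ⇒ q = - \frac{3}{8}.
General: u(n) = A·(-3)^n - \frac{n}{2} - \frac{3}{8}.
Apply u(0) = 6: A - \frac{3}{8} = 6 ⇒ A = \frac{51}{8}.
So u(n) = \frac{51 \left(-3\right)^{n}}{8} - \frac{n}{2} - \frac{3}{8}.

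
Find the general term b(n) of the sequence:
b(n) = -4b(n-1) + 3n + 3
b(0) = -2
First-order linear with linear forcing.
Homogeneous solution: b_h(n) = A·(-4)^n.
Try particular b_p(n) = pn + q. Substituting:
  pn + q = -4(p(n-1) + q) + 3n + 3.
Matching the n-coefficient: p = -4p + 3 ⇒ p = \frac{3}{5}.
Matching constants: q = 4p - 4q + 3 ⇒ q = \frac{27}{25}.
General: b(n) = A·(-4)^n + \frac{3 n}{5} + \frac{27}{25}.
Apply b(0) = -2: A + \frac{27}{25} = -2 ⇒ A = - \frac{77}{25}.
So b(n) = - \frac{77 \left(-4\right)^{n}}{25} + \frac{3 n}{5} + \frac{27}{25}.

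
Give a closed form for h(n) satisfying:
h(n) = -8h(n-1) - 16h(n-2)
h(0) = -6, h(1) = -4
Characteristic equation: x² + 8x + 16 = 0, which is (x - (-4))².
Repeated root r = -4.
General solution: h(n) = (A + Bn)·(-4)^n.
From h(0) = -6: A = -6.
From h(1) = -4: (A + B)·(-4) = -4 ⇒ B = 7.
So h(n) = \left(7 n - 6\right) \cdot (-4)^n.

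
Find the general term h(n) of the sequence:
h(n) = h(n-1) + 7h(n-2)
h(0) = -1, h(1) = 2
Characteristic equation: x² - x - 7 = 0.
Discriminant Δ = (1)² + 4·(7) = 29.
Roots r₁,₂ = (1 ± √29)/2, so r₁ = \frac{1}{2} + \frac{\sqrt{29}}{2}, r₂ = \frac{1}{2} - \frac{\sqrt{29}}{2}.
General solution: h(n) = A·r₁^n + B·r₂^n.
From the initial conditions, A + B = -1 and r₁A + r₂B = 2.
Since r₁ - r₂ = √29: A = (2 - (-1)r₂)/√29 = - \frac{1}{2} + \frac{5 \sqrt{29}}{58}, and B = -1 - A = - \frac{1}{2} - \frac{5 \sqrt{29}}{58}.
So h(n) = \left(- \frac{1}{2} + \frac{5 \sqrt{29}}{58}\right)\left(\frac{1}{2} + \frac{\sqrt{29}}{2}\right)^n + \left(- \frac{1}{2} - \frac{5 \sqrt{29}}{58}\right)\left(\frac{1}{2} - \frac{\sqrt{29}}{2}\right)^n.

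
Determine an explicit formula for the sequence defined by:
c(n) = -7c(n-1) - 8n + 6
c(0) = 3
First-order linear with linear forcing.
Homogeneous solution: c_h(n) = A·(-7)^n.
Try particular c_p(n) = pn + q. Substituting:
  pn + q = -7(p(n-1) + q) - 8n + 6.
Matching the n-coefficient: p = -7p - 8 ⇒ p = -1.
Matching constants: q = 7p - 7q + 6 ⇒ q = - \frac{1}{8}.
General: c(n) = A·(-7)^n - n - \frac{1}{8}.
Apply c(0) = 3: A - \frac{1}{8} = 3 ⇒ A = \frac{25}{8}.
So c(n) = \frac{25 \left(-7\right)^{n}}{8} - n - \frac{1}{8}.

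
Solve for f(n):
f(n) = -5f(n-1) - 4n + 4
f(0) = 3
First-order linear with linear forcing.
Homogeneous solution: f_h(n) = A·(-5)^n.
Try particular f_p(n) = pn + q. Substituting:
  pn + q = -5(p(n-1) + q) - 4n + 4.
Matching the n-coefficient: p = -5p - 4 ⇒ p = - \frac{2}{3}.
Matching constants: q = 5p - 5q + 4 ⇒ q = \frac{1}{9}.
General: f(n) = A·(-5)^n - \frac{2 n}{3} + \frac{1}{9}.
Apply f(0) = 3: A + \frac{1}{9} = 3 ⇒ A = \frac{26}{9}.
So f(n) = \frac{26 \left(-5\right)^{n}}{9} - \frac{2 n}{3} + \frac{1}{9}.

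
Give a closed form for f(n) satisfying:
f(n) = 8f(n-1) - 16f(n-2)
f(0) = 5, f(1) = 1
Characteristic equation: x² - 8x + 16 = 0, which is (x - (4))².
Repeated root r = 4.
General solution: f(n) = (A + Bn)·(4)^n.
From f(0) = 5: A = 5.
From f(1) = 1: (A + B)·(4) = 1 ⇒ B = - \frac{19}{4}.
So f(n) = \left(5 - \frac{19 n}{4}\right) \cdot (4)^n.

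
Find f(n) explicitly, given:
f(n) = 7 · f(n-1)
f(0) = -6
Pure geometric recurrence with ratio 7.
By induction f(n) = f(0) · (7)^n = - 6 \cdot 7^{n}.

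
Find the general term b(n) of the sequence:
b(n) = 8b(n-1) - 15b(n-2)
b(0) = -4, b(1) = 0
Characteristic equation: x² - 8x + 15 = 0, which factors as (x - (5))(x - (3)) = 0.
Roots r₁ = 5, r₂ = 3 (distinct).
General solution: b(n) = A·(5)^n + B·(3)^n.
From b(0) = -4: A + B = -4.
From b(1) = 0: 5A + 3B = 0.
Solving: A = 6, B = -10.
So b(n) = - 10 \cdot 3^{n} + 6 \cdot 5^{n}.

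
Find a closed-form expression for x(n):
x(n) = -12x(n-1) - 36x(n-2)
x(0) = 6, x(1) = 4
Characteristic equation: x² + 12x + 36 = 0, which is (x - (-6))².
Repeated root r = -6.
General solution: x(n) = (A + Bn)·(-6)^n.
From x(0) = 6: A = 6.
From x(1) = 4: (A + B)·(-6) = 4 ⇒ B = - \frac{20}{3}.
So x(n) = \left(6 - \frac{20 n}{3}\right) \cdot (-6)^n.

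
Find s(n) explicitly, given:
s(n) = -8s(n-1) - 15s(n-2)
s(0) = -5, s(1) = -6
Characteristic equation: x² + 8x + 15 = 0, which factors as (x - (-3))(x - (-5)) = 0.
Roots r₁ = -3, r₂ = -5 (distinct).
General solution: s(n) = A·(-3)^n + B·(-5)^n.
From s(0) = -5: A + B = -5.
From s(1) = -6: -3A - 5B = -6.
Solving: A = - \frac{31}{2}, B = \frac{21}{2}.
So s(n) = - \frac{31 \left(-3\right)^{n}}{2} + \frac{21 \left(-5\right)^{n}}{2}.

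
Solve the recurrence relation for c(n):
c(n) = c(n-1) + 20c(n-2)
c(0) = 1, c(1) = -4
Characteristic equation: x² - x - 20 = 0, which factors as (x - (5))(x - (-4)) = 0.
Roots r₁ = 5, r₂ = -4 (distinct).
General solution: c(n) = A·(5)^n + B·(-4)^n.
From c(0) = 1: A + B = 1.
From c(1) = -4: 5A - 4B = -4.
Solving: A = 0, B = 1.
So c(n) = \left(-4\right)^{n}.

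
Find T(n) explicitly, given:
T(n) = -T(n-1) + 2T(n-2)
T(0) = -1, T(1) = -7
Characteristic equation: x² + x - 2 = 0, which factors as (x - (1))(x - (-2)) = 0.
Roots r₁ = 1, r₂ = -2 (distinct).
General solution: T(n) = A·(1)^n + B·(-2)^n.
From T(0) = -1: A + B = -1.
From T(1) = -7: A - 2B = -7.
Solving: A = -3, B = 2.
So T(n) = 2 \left(-2\right)^{n} - 3.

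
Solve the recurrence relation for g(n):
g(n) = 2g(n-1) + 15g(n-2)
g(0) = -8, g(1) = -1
Characteristic equation: x² - 2x - 15 = 0, which factors as (x - (-3))(x - (5)) = 0.
Roots r₁ = -3, r₂ = 5 (distinct).
General solution: g(n) = A·(-3)^n + B·(5)^n.
From g(0) = -8: A + B = -8.
From g(1) = -1: -3A + 5B = -1.
Solving: A = - \frac{39}{8}, B = - \frac{25}{8}.
So g(n) = - \frac{39 \left(-3\right)^{n}}{8} - \frac{25 \cdot 5^{n}}{8}.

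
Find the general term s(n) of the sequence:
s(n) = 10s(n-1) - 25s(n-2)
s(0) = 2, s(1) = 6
Characteristic equation: x² - 10x + 25 = 0, which is (x - (5))².
Repeated root r = 5.
General solution: s(n) = (A + Bn)·(5)^n.
From s(0) = 2: A = 2.
From s(1) = 6: (A + B)·(5) = 6 ⇒ B = - \frac{4}{5}.
So s(n) = \left(2 - \frac{4 n}{5}\right) \cdot (5)^n.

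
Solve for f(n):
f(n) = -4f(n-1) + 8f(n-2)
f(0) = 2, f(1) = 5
Characteristic equation: x² + 4x - 8 = 0.
Discriminant Δ = (-4)² + 4·(8) = 48.
Roots r₁,₂ = (-4 ± √48)/2, so r₁ = -2 + 2 \sqrt{3}, r₂ = - 2 \sqrt{3} - 2.
General solution: f(n) = A·r₁^n + B·r₂^n.
From the initial conditions, A + B = 2 and r₁A + r₂B = 5.
Since r₁ - r₂ = √48: A = (5 - (2)r₂)/√48 = 1 + \frac{3 \sqrt{3}}{4}, and B = 2 - A = 1 - \frac{3 \sqrt{3}}{4}.
So f(n) = \left(1 + \frac{3 \sqrt{3}}{4}\right)\left(-2 + 2 \sqrt{3}\right)^n + \left(1 - \frac{3 \sqrt{3}}{4}\right)\left(- 2 \sqrt{3} - 2\right)^n.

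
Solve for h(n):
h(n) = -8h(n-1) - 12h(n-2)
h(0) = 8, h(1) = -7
Characteristic equation: x² + 8x + 12 = 0, which factors as (x - (-6))(x - (-2)) = 0.
Roots r₁ = -6, r₂ = -2 (distinct).
General solution: h(n) = A·(-6)^n + B·(-2)^n.
From h(0) = 8: A + B = 8.
From h(1) = -7: -6A - 2B = -7.
Solving: A = - \frac{9}{4}, B = \frac{41}{4}.
So h(n) = \frac{41 \left(-2\right)^{n}}{4} - \frac{9 \left(-6\right)^{n}}{4}.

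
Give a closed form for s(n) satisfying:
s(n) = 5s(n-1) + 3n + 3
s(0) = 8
First-order linear with linear forcing.
Homogeneous solution: s_h(n) = A·(5)^n.
Try particular s_p(n) = pn + q. Substituting:
  pn + q = 5(p(n-1) + q) + 3n + 3.
Matching the n-coefficient: p = 5p + 3 ⇒ p = - \frac{3}{4}.
Matching constants: q = -5p + 5q + 3 ⇒ q = - \frac{27}{16}.
General: s(n) = A·(5)^n - \frac{3 n}{4} - \frac{27}{16}.
Apply s(0) = 8: A - \frac{27}{16} = 8 ⇒ A = \frac{155}{16}.
So s(n) = \frac{155 \cdot 5^{n}}{16} - \frac{3 n}{4} - \frac{27}{16}.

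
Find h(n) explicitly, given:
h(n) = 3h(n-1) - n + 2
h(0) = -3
First-order linear with linear forcing.
Homogeneous solution: h_h(n) = A·(3)^n.
Try particular h_p(n) = pn + q. Substituting:
  pn + q = 3(p(n-1) + q) - n + 2.
Matching the n-coefficient: p = 3p - 1 ⇒ p = \frac{1}{2}.
Matching constants: q = -3p + 3q + 2 ⇒ q = - \frac{1}{4}.
General: h(n) = A·(3)^n + \frac{n}{2} - \frac{1}{4}.
Apply h(0) = -3: A - \frac{1}{4} = -3 ⇒ A = - \frac{11}{4}.
So h(n) = - \frac{11 \cdot 3^{n}}{4} + \frac{n}{2} - \frac{1}{4}.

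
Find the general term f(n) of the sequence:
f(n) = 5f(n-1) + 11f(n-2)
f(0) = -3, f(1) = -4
Characteristic equation: x² - 5x - 11 = 0.
Discriminant Δ = (5)² + 4·(11) = 69.
Roots r₁,₂ = (5 ± √69)/2, so r₁ = \frac{5}{2} + \frac{\sqrt{69}}{2}, r₂ = \frac{5}{2} - \frac{\sqrt{69}}{2}.
General solution: f(n) = A·r₁^n + B·r₂^n.
From the initial conditions, A + B = -3 and r₁A + r₂B = -4.
Since r₁ - r₂ = √69: A = (-4 - (-3)r₂)/√69 = - \frac{3}{2} + \frac{7 \sqrt{69}}{138}, and B = -3 - A = - \frac{3}{2} - \frac{7 \sqrt{69}}{138}.
So f(n) = \left(- \frac{3}{2} + \frac{7 \sqrt{69}}{138}\right)\left(\frac{5}{2} + \frac{\sqrt{69}}{2}\right)^n + \left(- \frac{3}{2} - \frac{7 \sqrt{69}}{138}\right)\left(\frac{5}{2} - \frac{\sqrt{69}}{2}\right)^n.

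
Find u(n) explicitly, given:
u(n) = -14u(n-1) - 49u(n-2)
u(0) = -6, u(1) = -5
Characteristic equation: x² + 14x + 49 = 0, which is (x - (-7))².
Repeated root r = -7.
General solution: u(n) = (A + Bn)·(-7)^n.
From u(0) = -6: A = -6.
From u(1) = -5: (A + B)·(-7) = -5 ⇒ B = \frac{47}{7}.
So u(n) = \left(\frac{47 n}{7} - 6\right) \cdot (-7)^n.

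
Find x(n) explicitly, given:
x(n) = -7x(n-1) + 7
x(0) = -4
First-order linear non-homogeneous.
Homogeneous solution: x_h(n) = A·(-7)^n.
Try constant particular solution x_p = K: K = -7K + 7 ⇒ K = \frac{7}{8}.
General: x(n) = A·(-7)^n + \frac{7}{8}.
Apply x(0) = -4: A + \frac{7}{8} = -4 ⇒ A = - \frac{39}{8}.
So x(n) = \frac{7}{8} - \frac{39 \left(-7\right)^{n}}{8}.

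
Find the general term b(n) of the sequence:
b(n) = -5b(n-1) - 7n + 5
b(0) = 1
First-order linear with linear forcing.
Homogeneous solution: b_h(n) = A·(-5)^n.
Try particular b_p(n) = pn + q. Substituting:
  pn + q = -5(p(n-1) + q) - 7n + 5.
Matching the n-coefficient: p = -5p - 7 ⇒ p = - \frac{7}{6}.
Matching constants: q = 5p - 5q + 5 ⇒ q = - \frac{5}{36}.
General: b(n) = A·(-5)^n - \frac{7 n}{6} - \frac{5}{36}.
Apply b(0) = 1: A - \frac{5}{36} = 1 ⇒ A = \frac{41}{36}.
So b(n) = \frac{41 \left(-5\right)^{n}}{36} - \frac{7 n}{6} - \frac{5}{36}.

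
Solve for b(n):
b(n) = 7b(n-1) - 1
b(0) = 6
First-order linear non-homogeneous.
Homogeneous solution: b_h(n) = A·(7)^n.
Try constant particular solution b_p = K: K = 7K - 1 ⇒ K = \frac{1}{6}.
General: b(n) = A·(7)^n + \frac{1}{6}.
Apply b(0) = 6: A + \frac{1}{6} = 6 ⇒ A = \frac{35}{6}.
So b(n) = \frac{35 \cdot 7^{n}}{6} + \frac{1}{6}.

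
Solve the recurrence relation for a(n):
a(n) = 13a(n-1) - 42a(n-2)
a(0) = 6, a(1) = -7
Characteristic equation: x² - 13x + 42 = 0, which factors as (x - (6))(x - (7)) = 0.
Roots r₁ = 6, r₂ = 7 (distinct).
General solution: a(n) = A·(6)^n + B·(7)^n.
From a(0) = 6: A + B = 6.
From a(1) = -7: 6A + 7B = -7.
Solving: A = 49, B = -43.
So a(n) = 49 \cdot 6^{n} - 43 \cdot 7^{n}.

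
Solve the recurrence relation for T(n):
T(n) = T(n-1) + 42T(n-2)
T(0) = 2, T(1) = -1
Characteristic equation: x² - x - 42 = 0, which factors as (x - (-6))(x - (7)) = 0.
Roots r₁ = -6, r₂ = 7 (distinct).
General solution: T(n) = A·(-6)^n + B·(7)^n.
From T(0) = 2: A + B = 2.
From T(1) = -1: -6A + 7B = -1.
Solving: A = \frac{15}{13}, B = \frac{11}{13}.
So T(n) = \frac{15 \left(-6\right)^{n}}{13} + \frac{11 \cdot 7^{n}}{13}.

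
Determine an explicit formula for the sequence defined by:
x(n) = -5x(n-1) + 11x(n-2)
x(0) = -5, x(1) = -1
Characteristic equation: x² + 5x - 11 = 0.
Discriminant Δ = (-5)² + 4·(11) = 69.
Roots r₁,₂ = (-5 ± √69)/2, so r₁ = - \frac{5}{2} + \frac{\sqrt{69}}{2}, r₂ = - \frac{\sqrt{69}}{2} - \frac{5}{2}.
General solution: x(n) = A·r₁^n + B·r₂^n.
From the initial conditions, A + B = -5 and r₁A + r₂B = -1.
Since r₁ - r₂ = √69: A = (-1 - (-5)r₂)/√69 = - \frac{5}{2} - \frac{9 \sqrt{69}}{46}, and B = -5 - A = - \frac{5}{2} + \frac{9 \sqrt{69}}{46}.
So x(n) = \left(- \frac{5}{2} - \frac{9 \sqrt{69}}{46}\right)\left(- \frac{5}{2} + \frac{\sqrt{69}}{2}\right)^n + \left(- \frac{5}{2} + \frac{9 \sqrt{69}}{46}\right)\left(- \frac{\sqrt{69}}{2} - \frac{5}{2}\right)^n.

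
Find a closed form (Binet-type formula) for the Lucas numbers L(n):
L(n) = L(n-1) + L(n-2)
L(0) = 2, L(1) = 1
This is the Lucas sequence.
Characteristic equation: x² - x - 1 = 0; roots r₁ = \frac{1}{2} + \frac{\sqrt{5}}{2}, r₂ = \frac{1}{2} - \frac{\sqrt{5}}{2}.
General: L(n) = A·r₁^n + B·r₂^n. Solving with L(0)=2, L(1)=1 gives A = 1, B = 1.
So L(n) = 2^{- n} \left(\left(1 - \sqrt{5}\right)^{n} + \left(1 + \sqrt{5}\right)^{n}\right).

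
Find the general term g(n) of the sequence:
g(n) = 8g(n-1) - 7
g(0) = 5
First-order linear non-homogeneous.
Homogeneous solution: g_h(n) = A·(8)^n.
Try constant particular solution g_p = K: K = 8K - 7 ⇒ K = 1.
General: g(n) = A·(8)^n + 1.
Apply g(0) = 5: A + 1 = 5 ⇒ A = 4.
So g(n) = 4 \cdot 8^{n} + 1.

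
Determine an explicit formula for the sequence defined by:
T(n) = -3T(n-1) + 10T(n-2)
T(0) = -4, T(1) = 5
Characteristic equation: x² + 3x - 10 = 0, which factors as (x - (-5))(x - (2)) = 0.
Roots r₁ = -5, r₂ = 2 (distinct).
General solution: T(n) = A·(-5)^n + B·(2)^n.
From T(0) = -4: A + B = -4.
From T(1) = 5: -5A + 2B = 5.
Solving: A = - \frac{13}{7}, B = - \frac{15}{7}.
So T(n) = - \frac{13 \left(-5\right)^{n}}{7} - \frac{15 \cdot 2^{n}}{7}.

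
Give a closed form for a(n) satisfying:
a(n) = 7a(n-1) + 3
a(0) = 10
First-order linear non-homogeneous.
Homogeneous solution: a_h(n) = A·(7)^n.
Try constant particular solution a_p = K: K = 7K + 3 ⇒ K = - \frac{1}{2}.
General: a(n) = A·(7)^n - \frac{1}{2}.
Apply a(0) = 10: A - \frac{1}{2} = 10 ⇒ A = \frac{21}{2}.
So a(n) = \frac{21 \cdot 7^{n}}{2} - \frac{1}{2}.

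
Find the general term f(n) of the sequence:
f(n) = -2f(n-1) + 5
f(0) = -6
First-order linear non-homogeneous.
Homogeneous solution: f_h(n) = A·(-2)^n.
Try constant particular solution f_p = K: K = -2K + 5 ⇒ K = \frac{5}{3}.
General: f(n) = A·(-2)^n + \frac{5}{3}.
Apply f(0) = -6: A + \frac{5}{3} = -6 ⇒ A = - \frac{23}{3}.
So f(n) = \frac{5}{3} - \frac{23 \left(-2\right)^{n}}{3}.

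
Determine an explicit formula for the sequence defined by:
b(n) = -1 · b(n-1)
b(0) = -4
Pure geometric recurrence with ratio -1.
By induction b(n) = b(0) · (-1)^n = - 4 \left(-1\right)^{n}.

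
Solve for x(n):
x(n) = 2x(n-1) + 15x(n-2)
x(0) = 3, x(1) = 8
Characteristic equation: x² - 2x - 15 = 0, which factors as (x - (5))(x - (-3)) = 0.
Roots r₁ = 5, r₂ = -3 (distinct).
General solution: x(n) = A·(5)^n + B·(-3)^n.
From x(0) = 3: A + B = 3.
From x(1) = 8: 5A - 3B = 8.
Solving: A = \frac{17}{8}, B = \frac{7}{8}.
So x(n) = \frac{7 \left(-3\right)^{n}}{8} + \frac{17 \cdot 5^{n}}{8}.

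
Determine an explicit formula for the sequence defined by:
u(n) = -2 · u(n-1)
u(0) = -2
Pure geometric recurrence with ratio -2.
By induction u(n) = u(0) · (-2)^n = - 2 \left(-2\right)^{n}.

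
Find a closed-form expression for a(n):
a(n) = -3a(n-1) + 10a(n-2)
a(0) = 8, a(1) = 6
Characteristic equation: x² + 3x - 10 = 0, which factors as (x - (-5))(x - (2)) = 0.
Roots r₁ = -5, r₂ = 2 (distinct).
General solution: a(n) = A·(-5)^n + B·(2)^n.
From a(0) = 8: A + B = 8.
From a(1) = 6: -5A + 2B = 6.
Solving: A = \frac{10}{7}, B = \frac{46}{7}.
So a(n) = \frac{10 \left(-5\right)^{n}}{7} + \frac{46 \cdot 2^{n}}{7}.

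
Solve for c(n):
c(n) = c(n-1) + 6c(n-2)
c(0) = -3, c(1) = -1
Characteristic equation: x² - x - 6 = 0, which factors as (x - (3))(x - (-2)) = 0.
Roots r₁ = 3, r₂ = -2 (distinct).
General solution: c(n) = A·(3)^n + B·(-2)^n.
From c(0) = -3: A + B = -3.
From c(1) = -1: 3A - 2B = -1.
Solving: A = - \frac{7}{5}, B = - \frac{8}{5}.
So c(n) = - \frac{8 \left(-2\right)^{n}}{5} - \frac{7 \cdot 3^{n}}{5}.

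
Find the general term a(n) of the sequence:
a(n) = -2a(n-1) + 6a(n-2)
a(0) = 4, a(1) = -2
Characteristic equation: x² + 2x - 6 = 0.
Discriminant Δ = (-2)² + 4·(6) = 28.
Roots r₁,₂ = (-2 ± √28)/2, so r₁ = -1 + \sqrt{7}, r₂ = - \sqrt{7} - 1.
General solution: a(n) = A·r₁^n + B·r₂^n.
From the initial conditions, A + B = 4 and r₁A + r₂B = -2.
Since r₁ - r₂ = √28: A = (-2 - (4)r₂)/√28 = \frac{\sqrt{7}}{7} + 2, and B = 4 - A = 2 - \frac{\sqrt{7}}{7}.
So a(n) = \left(\frac{\sqrt{7}}{7} + 2\right)\left(-1 + \sqrt{7}\right)^n + \left(2 - \frac{\sqrt{7}}{7}\right)\left(- \sqrt{7} - 1\right)^n.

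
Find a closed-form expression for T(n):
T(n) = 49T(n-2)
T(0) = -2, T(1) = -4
Characteristic equation: x² - 49 = 0, which factors as (x - (-7))(x - (7)) = 0.
Roots r₁ = -7, r₂ = 7 (distinct).
General solution: T(n) = A·(-7)^n + B·(7)^n.
From T(0) = -2: A + B = -2.
From T(1) = -4: -7A + 7B = -4.
Solving: A = - \frac{5}{7}, B = - \frac{9}{7}.
So T(n) = - \frac{5 \left(-7\right)^{n}}{7} - \frac{9 \cdot 7^{n}}{7}.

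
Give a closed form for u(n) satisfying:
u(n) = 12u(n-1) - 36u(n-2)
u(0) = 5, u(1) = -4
Characteristic equation: x² - 12x + 36 = 0, which is (x - (6))².
Repeated root r = 6.
General solution: u(n) = (A + Bn)·(6)^n.
From u(0) = 5: A = 5.
From u(1) = -4: (A + B)·(6) = -4 ⇒ B = - \frac{17}{3}.
So u(n) = \left(5 - \frac{17 n}{3}\right) \cdot (6)^n.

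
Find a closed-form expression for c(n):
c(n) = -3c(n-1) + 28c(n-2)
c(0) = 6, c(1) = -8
Characteristic equation: x² + 3x - 28 = 0, which factors as (x - (4))(x - (-7)) = 0.
Roots r₁ = 4, r₂ = -7 (distinct).
General solution: c(n) = A·(4)^n + B·(-7)^n.
From c(0) = 6: A + B = 6.
From c(1) = -8: 4A - 7B = -8.
Solving: A = \frac{34}{11}, B = \frac{32}{11}.
So c(n) = \frac{32 \left(-7\right)^{n}}{11} + \frac{34 \cdot 4^{n}}{11}.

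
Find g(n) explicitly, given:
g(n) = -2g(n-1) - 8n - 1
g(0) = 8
First-order linear with linear forcing.
Homogeneous solution: g_h(n) = A·(-2)^n.
Try particular g_p(n) = pn + q. Substituting:
  pn + q = -2(p(n-1) + q) - 8n - 1.
Matching the n-coefficient: p = -2p - 8 ⇒ p = - \frac{8}{3}.
Matching constants: q = 2p - 2q - 1 ⇒ q = - \frac{19}{9}.
General: g(n) = A·(-2)^n - \frac{8 n}{3} - \frac{19}{9}.
Apply g(0) = 8: A - \frac{19}{9} = 8 ⇒ A = \frac{91}{9}.
So g(n) = \frac{91 \left(-2\right)^{n}}{9} - \frac{8 n}{3} - \frac{19}{9}.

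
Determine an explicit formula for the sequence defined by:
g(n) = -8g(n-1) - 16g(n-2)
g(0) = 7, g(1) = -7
Characteristic equation: x² + 8x + 16 = 0, which is (x - (-4))².
Repeated root r = -4.
General solution: g(n) = (A + Bn)·(-4)^n.
From g(0) = 7: A = 7.
From g(1) = -7: (A + B)·(-4) = -7 ⇒ B = - \frac{21}{4}.
So g(n) = \left(7 - \frac{21 n}{4}\right) \cdot (-4)^n.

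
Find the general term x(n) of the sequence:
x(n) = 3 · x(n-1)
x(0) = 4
Pure geometric recurrence with ratio 3.
By induction x(n) = x(0) · (3)^n = 4 \cdot 3^{n}.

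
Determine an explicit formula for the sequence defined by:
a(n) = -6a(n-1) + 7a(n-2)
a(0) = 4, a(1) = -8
Characteristic equation: x² + 6x - 7 = 0, which factors as (x - (1))(x - (-7)) = 0.
Roots r₁ = 1, r₂ = -7 (distinct).
General solution: a(n) = A·(1)^n + B·(-7)^n.
From a(0) = 4: A + B = 4.
From a(1) = -8: A - 7B = -8.
Solving: A = \frac{5}{2}, B = \frac{3}{2}.
So a(n) = \frac{3 \left(-7\right)^{n}}{2} + \frac{5}{2}.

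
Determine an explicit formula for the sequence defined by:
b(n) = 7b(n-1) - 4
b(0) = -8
First-order linear non-homogeneous.
Homogeneous solution: b_h(n) = A·(7)^n.
Try constant particular solution b_p = K: K = 7K - 4 ⇒ K = \frac{2}{3}.
General: b(n) = A·(7)^n + \frac{2}{3}.
Apply b(0) = -8: A + \frac{2}{3} = -8 ⇒ A = - \frac{26}{3}.
So b(n) = \frac{2}{3} - \frac{26 \cdot 7^{n}}{3}.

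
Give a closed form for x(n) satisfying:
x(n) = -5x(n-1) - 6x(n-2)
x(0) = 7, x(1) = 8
Characteristic equation: x² + 5x + 6 = 0, which factors as (x - (-3))(x - (-2)) = 0.
Roots r₁ = -3, r₂ = -2 (distinct).
General solution: x(n) = A·(-3)^n + B·(-2)^n.
From x(0) = 7: A + B = 7.
From x(1) = 8: -3A - 2B = 8.
Solving: A = -22, B = 29.
So x(n) = 29 \left(-2\right)^{n} - 22 \left(-3\right)^{n}.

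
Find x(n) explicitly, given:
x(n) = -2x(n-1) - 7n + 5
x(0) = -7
First-order linear with linear forcing.
Homogeneous solution: x_h(n) = A·(-2)^n.
Try particular x_p(n) = pn + q. Substituting:
  pn + q = -2(p(n-1) + q) - 7n + 5.
Matching the n-coefficient: p = -2p - 7 ⇒ p = - \frac{7}{3}.
Matching constants: q = 2p - 2q + 5 ⇒ q = \frac{1}{9}.
General: x(n) = A·(-2)^n - \frac{7 n}{3} + \frac{1}{9}.
Apply x(0) = -7: A + \frac{1}{9} = -7 ⇒ A = - \frac{64}{9}.
So x(n) = - \frac{64 \left(-2\right)^{n}}{9} - \frac{7 n}{3} + \frac{1}{9}.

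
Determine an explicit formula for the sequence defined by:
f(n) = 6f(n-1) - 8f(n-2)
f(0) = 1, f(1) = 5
Characteristic equation: x² - 6x + 8 = 0, which factors as (x - (2))(x - (4)) = 0.
Roots r₁ = 2, r₂ = 4 (distinct).
General solution: f(n) = A·(2)^n + B·(4)^n.
From f(0) = 1: A + B = 1.
From f(1) = 5: 2A + 4B = 5.
Solving: A = - \frac{1}{2}, B = \frac{3}{2}.
So f(n) = - \frac{2^{n}}{2} + \frac{3 \cdot 4^{n}}{2}.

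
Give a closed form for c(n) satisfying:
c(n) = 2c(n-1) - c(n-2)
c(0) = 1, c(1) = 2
Characteristic equation: x² - 2x + 1 = 0, which is (x - (1))².
Repeated root r = 1.
General solution: c(n) = (A + Bn)·(1)^n.
From c(0) = 1: A = 1.
From c(1) = 2: (A + B)·(1) = 2 ⇒ B = 1.
So c(n) = \left(n + 1\right) \cdot (1)^n.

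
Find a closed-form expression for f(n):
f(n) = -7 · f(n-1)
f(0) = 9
Pure geometric recurrence with ratio -7.
By induction f(n) = f(0) · (-7)^n = 9 \left(-7\right)^{n}.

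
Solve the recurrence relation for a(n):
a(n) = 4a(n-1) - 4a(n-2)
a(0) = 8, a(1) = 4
Characteristic equation: x² - 4x + 4 = 0, which is (x - (2))².
Repeated root r = 2.
General solution: a(n) = (A + Bn)·(2)^n.
From a(0) = 8: A = 8.
From a(1) = 4: (A + B)·(2) = 4 ⇒ B = -6.
So a(n) = \left(8 - 6 n\right) \cdot (2)^n.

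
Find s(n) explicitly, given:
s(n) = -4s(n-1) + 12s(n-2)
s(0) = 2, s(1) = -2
Characteristic equation: x² + 4x - 12 = 0, which factors as (x - (2))(x - (-6)) = 0.
Roots r₁ = 2, r₂ = -6 (distinct).
General solution: s(n) = A·(2)^n + B·(-6)^n.
From s(0) = 2: A + B = 2.
From s(1) = -2: 2A - 6B = -2.
Solving: A = \frac{5}{4}, B = \frac{3}{4}.
So s(n) = \frac{3 \left(-6\right)^{n}}{4} + \frac{5 \cdot 2^{n}}{4}.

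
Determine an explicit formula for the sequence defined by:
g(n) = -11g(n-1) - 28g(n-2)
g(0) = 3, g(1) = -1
Characteristic equation: x² + 11x + 28 = 0, which factors as (x - (-7))(x - (-4)) = 0.
Roots r₁ = -7, r₂ = -4 (distinct).
General solution: g(n) = A·(-7)^n + B·(-4)^n.
From g(0) = 3: A + B = 3.
From g(1) = -1: -7A - 4B = -1.
Solving: A = - \frac{11}{3}, B = \frac{20}{3}.
So g(n) = \frac{20 \left(-4\right)^{n}}{3} - \frac{11 \left(-7\right)^{n}}{3}.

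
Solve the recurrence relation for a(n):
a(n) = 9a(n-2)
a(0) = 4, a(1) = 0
Characteristic equation: x² - 9 = 0, which factors as (x - (-3))(x - (3)) = 0.
Roots r₁ = -3, r₂ = 3 (distinct).
General solution: a(n) = A·(-3)^n + B·(3)^n.
From a(0) = 4: A + B = 4.
From a(1) = 0: -3A + 3B = 0.
Solving: A = 2, B = 2.
So a(n) = 2 \left(-3\right)^{n} + 2 \cdot 3^{n}.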